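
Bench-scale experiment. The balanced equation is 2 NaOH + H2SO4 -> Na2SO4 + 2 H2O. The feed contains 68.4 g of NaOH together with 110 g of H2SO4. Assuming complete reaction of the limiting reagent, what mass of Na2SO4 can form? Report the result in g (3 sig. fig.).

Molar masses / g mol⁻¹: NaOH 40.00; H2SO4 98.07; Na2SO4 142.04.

121 g

n(NaOH) = 68.40 / 40.00 = 1.710 mol
n(H2SO4) = 110.0 / 98.07 = 1.122 mol
n/ν → NaOH: 0.8550, H2SO4: 1.122; NaOH is limiting.
n(Na2SO4) = (1/2) × 1.710 = 0.8550 mol
mass = 0.8550 × 142.04 = 121.4 g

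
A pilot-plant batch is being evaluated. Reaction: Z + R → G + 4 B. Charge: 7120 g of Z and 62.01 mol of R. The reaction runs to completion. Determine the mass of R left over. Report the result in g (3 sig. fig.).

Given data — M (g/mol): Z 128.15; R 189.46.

n(Z) = 7120 / 128.15 = 55.56 mol
n(R) = 62.01 mol
n/ν for Z = 55.56/1 = 55.56
n/ν for R = 62.01/1 = 62.01
Smallest n/ν is Z → limiting reagent.
R consumed = (1/1) × 55.56 = 55.56 mol
R remaining = 62.01 − 55.56 = 6.450 mol
mass = 6.450 × 189.46 = 1222 g

1220 g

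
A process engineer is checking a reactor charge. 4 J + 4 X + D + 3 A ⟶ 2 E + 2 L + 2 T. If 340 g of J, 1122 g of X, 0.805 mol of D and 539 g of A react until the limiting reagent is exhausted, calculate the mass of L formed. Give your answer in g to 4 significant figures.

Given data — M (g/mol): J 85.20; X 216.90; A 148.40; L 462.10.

744.0 g

n(J) = 340.0 / 85.20 = 3.991 mol
n(X) = 1122 / 216.90 = 5.173 mol
n(D) = 0.8050 mol
n(A) = 539.0 / 148.40 = 3.632 mol
n/ν for J = 3.991/4 = 0.9978
n/ν for X = 5.173/4 = 1.293
n/ν for D = 0.8050/1 = 0.8050
n/ν for A = 3.632/3 = 1.211
Smallest n/ν is D → limiting reagent.
n(L) = (2/1) × 0.8050 = 1.610 mol
mass = 1.610 × 462.10 = 744.0 g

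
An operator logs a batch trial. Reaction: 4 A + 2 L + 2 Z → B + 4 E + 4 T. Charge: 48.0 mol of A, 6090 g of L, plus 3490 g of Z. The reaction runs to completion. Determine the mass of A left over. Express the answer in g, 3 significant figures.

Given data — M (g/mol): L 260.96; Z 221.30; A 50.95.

839 g

n(A) = 48.00 mol
n(L) = 6090 / 260.96 = 23.34 mol
n(Z) = 3490 / 221.30 = 15.77 mol
n/ν → A: 12.00, L: 11.67, Z: 7.885; Z is limiting.
A consumed = (4/2) × 15.77 = 31.54 mol
A remaining = 48.00 − 31.54 = 16.46 mol
mass = 16.46 × 50.95 = 838.6 g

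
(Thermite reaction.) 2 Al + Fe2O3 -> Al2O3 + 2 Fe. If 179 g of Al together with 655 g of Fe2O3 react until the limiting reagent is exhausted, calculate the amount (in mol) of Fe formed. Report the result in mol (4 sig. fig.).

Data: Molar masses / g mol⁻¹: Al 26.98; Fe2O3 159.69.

n(Al) = 179.0 / 26.98 = 6.635 mol
n(Fe2O3) = 655.0 / 159.69 = 4.102 mol
n/ν for Al = 6.635/2 = 3.318
n/ν for Fe2O3 = 4.102/1 = 4.102
Smallest n/ν is Al → limiting reagent.
n(Fe) = (2/2) × 6.635 = 6.635 mol

6.635 mol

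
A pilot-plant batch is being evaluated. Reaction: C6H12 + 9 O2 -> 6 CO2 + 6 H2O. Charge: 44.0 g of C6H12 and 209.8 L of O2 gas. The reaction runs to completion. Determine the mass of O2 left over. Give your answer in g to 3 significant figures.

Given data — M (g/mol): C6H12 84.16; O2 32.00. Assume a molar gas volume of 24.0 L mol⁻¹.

129 g

n(C6H12) = 44.00 / 84.16 = 0.5228 mol
n(O2) = 209.8 / 24.0 = 8.742 mol
n/ν for C6H12 = 0.5228/1 = 0.5228
n/ν for O2 = 8.742/9 = 0.9713
Smallest n/ν is C6H12 → limiting reagent.
O2 consumed = (9/1) × 0.5228 = 4.705 mol
O2 remaining = 8.742 − 4.705 = 4.037 mol
mass = 4.037 × 32.00 = 129.2 g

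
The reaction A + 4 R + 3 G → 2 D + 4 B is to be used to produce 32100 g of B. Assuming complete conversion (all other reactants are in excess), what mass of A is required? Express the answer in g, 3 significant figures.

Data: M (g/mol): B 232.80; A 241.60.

8330 g

n(B) = 32100 / 232.80 = 137.9 mol
n(A) = (1/4) × 137.9 = 34.48 mol
mass = 34.48 × 241.60 = 8330 g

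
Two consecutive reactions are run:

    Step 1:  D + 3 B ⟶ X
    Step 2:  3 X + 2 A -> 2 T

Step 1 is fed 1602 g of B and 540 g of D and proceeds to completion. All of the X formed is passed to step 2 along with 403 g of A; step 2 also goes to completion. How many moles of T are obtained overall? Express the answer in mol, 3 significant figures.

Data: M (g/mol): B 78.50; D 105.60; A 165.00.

Step 1:
n(B) = 1602 / 78.50 = 20.41 mol
n(D) = 540.0 / 105.60 = 5.114 mol
n/ν for B = 20.41/3 = 6.803
n/ν for D = 5.114/1 = 5.114
Smallest n/ν is D → limiting reagent.
n(X) produced = (1/1) × 5.114 = 5.114 mol
Step 2:
n(X) available = 5.114 mol
n(A) = 403.0 / 165.00 = 2.442 mol
n/ν for X = 5.114/3 = 1.705
n/ν for A = 2.442/2 = 1.221
Smallest n/ν is A → limiting reagent.
n(T) = (2/2) × 2.442 = 2.442 mol

2.44 mol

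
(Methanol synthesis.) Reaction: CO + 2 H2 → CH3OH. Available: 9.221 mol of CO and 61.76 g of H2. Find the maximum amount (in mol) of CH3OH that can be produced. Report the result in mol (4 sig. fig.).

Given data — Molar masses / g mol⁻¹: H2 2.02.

n(CO) = 9.221 mol
n(H2) = 61.76 / 2.02 = 30.57 mol
n/ν → CO: 9.221, H2: 15.29; CO is limiting.
n(CH3OH) = (1/1) × 9.221 = 9.221 mol

9.221 mol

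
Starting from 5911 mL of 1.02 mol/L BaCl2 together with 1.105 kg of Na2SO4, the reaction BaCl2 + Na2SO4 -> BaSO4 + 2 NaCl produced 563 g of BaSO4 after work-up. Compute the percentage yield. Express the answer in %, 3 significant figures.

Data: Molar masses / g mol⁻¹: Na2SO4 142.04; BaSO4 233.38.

40.0 %

n(BaCl2) = 1.02 × 5911/1000 = 6.029 mol
n(Na2SO4) = 1.105×1000 / 142.04 = 7.779 mol
n/ν for BaCl2 = 6.029/1 = 6.029
n/ν for Na2SO4 = 7.779/1 = 7.779
Smallest n/ν is BaCl2 → limiting reagent.
theoretical n(BaSO4) = (1/1) × 6.029 = 6.029 mol → 1407 g
% yield = 563 / 1407 × 100 = 40.01 %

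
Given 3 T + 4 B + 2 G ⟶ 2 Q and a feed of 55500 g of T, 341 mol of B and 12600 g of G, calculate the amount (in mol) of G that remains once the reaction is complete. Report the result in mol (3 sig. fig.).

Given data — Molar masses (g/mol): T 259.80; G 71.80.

33.1 mol

n(T) = 55500 / 259.80 = 213.6 mol
n(B) = 341.0 mol
n(G) = 12600 / 71.80 = 175.5 mol
n/ν → T: 71.20, B: 85.25, G: 87.75; T is limiting.
G consumed = (2/3) × 213.6 = 142.4 mol
G remaining = 175.5 − 142.4 = 33.10 mol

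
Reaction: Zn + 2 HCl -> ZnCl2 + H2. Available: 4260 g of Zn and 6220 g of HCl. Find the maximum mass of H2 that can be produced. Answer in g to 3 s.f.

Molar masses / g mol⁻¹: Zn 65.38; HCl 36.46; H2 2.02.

132 g

n(Zn) = 4260 / 65.38 = 65.16 mol
n(HCl) = 6220 / 36.46 = 170.6 mol
n/ν for Zn = 65.16/1 = 65.16
n/ν for HCl = 170.6/2 = 85.30
Smallest n/ν is Zn → limiting reagent.
n(H2) = (1/1) × 65.16 = 65.16 mol
mass = 65.16 × 2.02 = 131.6 g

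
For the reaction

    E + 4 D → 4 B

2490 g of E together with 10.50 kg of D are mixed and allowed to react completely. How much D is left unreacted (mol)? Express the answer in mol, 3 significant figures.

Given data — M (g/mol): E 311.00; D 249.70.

n(E) = 2490 / 311.00 = 8.006 mol
n(D) = 10.50×1000 / 249.70 = 42.05 mol
n/ν for E = 8.006/1 = 8.006
n/ν for D = 42.05/4 = 10.51
Smallest n/ν is E → limiting reagent.
D consumed = (4/1) × 8.006 = 32.02 mol
D remaining = 42.05 − 32.02 = 10.03 mol

10.0 mol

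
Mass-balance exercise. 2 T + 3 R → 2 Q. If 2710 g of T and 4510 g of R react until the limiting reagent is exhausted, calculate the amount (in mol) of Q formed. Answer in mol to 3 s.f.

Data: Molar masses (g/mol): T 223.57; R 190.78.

12.1 mol

n(T) = 2710 / 223.57 = 12.12 mol
n(R) = 4510 / 190.78 = 23.64 mol
n/ν for T = 12.12/2 = 6.060
n/ν for R = 23.64/3 = 7.880
Smallest n/ν is T → limiting reagent.
n(Q) = (2/2) × 12.12 = 12.12 mol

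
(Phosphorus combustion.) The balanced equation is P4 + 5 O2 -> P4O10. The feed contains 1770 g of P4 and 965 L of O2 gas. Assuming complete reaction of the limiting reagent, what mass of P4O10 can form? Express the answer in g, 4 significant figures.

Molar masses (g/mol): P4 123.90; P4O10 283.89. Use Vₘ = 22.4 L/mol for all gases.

2446 g

n(P4) = 1770 / 123.90 = 14.29 mol
n(O2) = 965.0 / 22.4 = 43.08 mol
n/ν → P4: 14.29, O2: 8.616; O2 is limiting.
n(P4O10) = (1/5) × 43.08 = 8.616 mol
mass = 8.616 × 283.89 = 2446 g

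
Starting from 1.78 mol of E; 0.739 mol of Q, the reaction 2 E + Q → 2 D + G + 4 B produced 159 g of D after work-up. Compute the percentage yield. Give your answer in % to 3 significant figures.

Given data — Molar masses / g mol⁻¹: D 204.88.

n(E) = 1.780 mol
n(Q) = 0.7390 mol
n/ν → E: 0.8900, Q: 0.7390; Q is limiting.
theoretical n(D) = (2/1) × 0.7390 = 1.478 mol → 302.8 g
% yield = 159 / 302.8 × 100 = 52.51 %

52.5 %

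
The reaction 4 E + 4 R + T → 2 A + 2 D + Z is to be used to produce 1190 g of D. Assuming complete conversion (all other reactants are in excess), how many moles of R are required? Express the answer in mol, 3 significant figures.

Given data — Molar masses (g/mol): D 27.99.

85.0 mol

n(D) = 1190 / 27.99 = 42.52 mol
n(R) = (4/2) × 42.52 = 85.04 mol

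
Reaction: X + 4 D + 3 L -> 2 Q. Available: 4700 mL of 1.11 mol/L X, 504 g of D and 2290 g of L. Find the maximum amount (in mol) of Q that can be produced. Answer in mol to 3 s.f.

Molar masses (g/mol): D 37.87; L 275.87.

n(X) = 1.11 × 4700/1000 = 5.217 mol
n(D) = 504.0 / 37.87 = 13.31 mol
n(L) = 2290 / 275.87 = 8.301 mol
n/ν for X = 5.217/1 = 5.217
n/ν for D = 13.31/4 = 3.328
n/ν for L = 8.301/3 = 2.767
Smallest n/ν is L → limiting reagent.
n(Q) = (2/3) × 8.301 = 5.534 mol

5.53 mol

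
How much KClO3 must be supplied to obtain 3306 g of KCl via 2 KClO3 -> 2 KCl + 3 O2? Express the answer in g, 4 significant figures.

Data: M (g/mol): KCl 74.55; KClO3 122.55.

5435 g

n(KCl) = 3306 / 74.55 = 44.35 mol
n(KClO3) = (2/2) × 44.35 = 44.35 mol
mass = 44.35 × 122.55 = 5435 g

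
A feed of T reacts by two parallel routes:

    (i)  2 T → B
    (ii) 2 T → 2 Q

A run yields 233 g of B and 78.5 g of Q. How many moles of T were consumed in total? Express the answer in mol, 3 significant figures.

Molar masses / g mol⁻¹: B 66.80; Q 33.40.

9.33 mol

n(B) = 233 / 66.80 = 3.488 mol
n(Q) = 78.5 / 33.40 = 2.350 mol
n(T) via (i) = (2/1)×3.488 = 6.976 mol
n(T) via (ii) = (2/2)×2.350 = 2.350 mol
total n(T) = 6.976 + 2.350 = 9.326 mol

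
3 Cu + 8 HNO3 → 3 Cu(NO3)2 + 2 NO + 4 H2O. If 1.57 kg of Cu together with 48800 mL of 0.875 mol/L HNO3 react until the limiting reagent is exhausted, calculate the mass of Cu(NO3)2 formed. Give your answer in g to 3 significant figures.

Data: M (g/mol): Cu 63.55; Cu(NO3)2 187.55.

3000 g

n(Cu) = 1.570×1000 / 63.55 = 24.70 mol
n(HNO3) = 0.875 × 48800/1000 = 42.70 mol
n/ν for Cu = 24.70/3 = 8.233
n/ν for HNO3 = 42.70/8 = 5.338
Smallest n/ν is HNO3 → limiting reagent.
n(Cu(NO3)2) = (3/8) × 42.70 = 16.01 mol
mass = 16.01 × 187.55 = 3003 g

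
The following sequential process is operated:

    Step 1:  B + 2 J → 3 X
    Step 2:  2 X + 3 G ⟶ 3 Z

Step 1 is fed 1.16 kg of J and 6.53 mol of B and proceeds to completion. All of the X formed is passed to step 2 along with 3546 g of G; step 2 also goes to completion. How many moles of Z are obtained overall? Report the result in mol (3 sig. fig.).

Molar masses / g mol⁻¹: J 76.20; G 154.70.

Step 1:
n(J) = 1.160×1000 / 76.20 = 15.22 mol
n(B) = 6.530 mol
n/ν for J = 15.22/2 = 7.610
n/ν for B = 6.530/1 = 6.530
Smallest n/ν is B → limiting reagent.
n(X) produced = (3/1) × 6.530 = 19.59 mol
Step 2:
n(X) available = 19.59 mol
n(G) = 3546 / 154.70 = 22.92 mol
n/ν for X = 19.59/2 = 9.795
n/ν for G = 22.92/3 = 7.640
Smallest n/ν is G → limiting reagent.
n(Z) = (3/3) × 22.92 = 22.92 mol

22.9 mol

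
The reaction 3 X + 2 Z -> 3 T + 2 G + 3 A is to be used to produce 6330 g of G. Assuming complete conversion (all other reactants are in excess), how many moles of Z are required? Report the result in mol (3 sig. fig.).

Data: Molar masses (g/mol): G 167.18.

37.9 mol

n(G) = 6330 / 167.18 = 37.86 mol
n(Z) = (2/2) × 37.86 = 37.86 mol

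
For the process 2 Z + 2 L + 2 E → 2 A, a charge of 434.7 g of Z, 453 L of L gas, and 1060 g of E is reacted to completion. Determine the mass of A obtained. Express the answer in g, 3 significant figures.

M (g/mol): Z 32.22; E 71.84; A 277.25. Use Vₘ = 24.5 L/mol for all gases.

3740 g

n(Z) = 434.7 / 32.22 = 13.49 mol
n(L) = 453.0 / 24.5 = 18.49 mol
n(E) = 1060 / 71.84 = 14.76 mol
n/ν → Z: 6.745, L: 9.245, E: 7.380; Z is limiting.
n(A) = (2/2) × 13.49 = 13.49 mol
mass = 13.49 × 277.25 = 3740 g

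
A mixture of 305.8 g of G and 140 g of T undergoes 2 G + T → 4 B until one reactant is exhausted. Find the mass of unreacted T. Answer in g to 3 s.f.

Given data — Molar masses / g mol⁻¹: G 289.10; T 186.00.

41.6 g

n(G) = 305.8 / 289.10 = 1.058 mol
n(T) = 140.0 / 186.00 = 0.7527 mol
n/ν → G: 0.5290, T: 0.7527; G is limiting.
T consumed = (1/2) × 1.058 = 0.5290 mol
T remaining = 0.7527 − 0.5290 = 0.2237 mol
mass = 0.2237 × 186.00 = 41.61 g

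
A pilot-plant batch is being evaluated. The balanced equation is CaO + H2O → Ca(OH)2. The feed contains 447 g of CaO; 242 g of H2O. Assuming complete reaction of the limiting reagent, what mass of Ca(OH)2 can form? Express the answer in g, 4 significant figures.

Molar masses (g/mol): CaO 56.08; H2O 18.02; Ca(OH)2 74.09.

590.6 g

n(CaO) = 447.0 / 56.08 = 7.971 mol
n(H2O) = 242.0 / 18.02 = 13.43 mol
n/ν for CaO = 7.971/1 = 7.971
n/ν for H2O = 13.43/1 = 13.43
Smallest n/ν is CaO → limiting reagent.
n(Ca(OH)2) = (1/1) × 7.971 = 7.971 mol
mass = 7.971 × 74.09 = 590.6 g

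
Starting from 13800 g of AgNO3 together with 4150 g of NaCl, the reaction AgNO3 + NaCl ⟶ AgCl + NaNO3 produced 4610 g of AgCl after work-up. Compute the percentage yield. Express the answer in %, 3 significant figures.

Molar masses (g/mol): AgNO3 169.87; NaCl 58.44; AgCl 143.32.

n(AgNO3) = 13800 / 169.87 = 81.24 mol
n(NaCl) = 4150 / 58.44 = 71.01 mol
n/ν for AgNO3 = 81.24/1 = 81.24
n/ν for NaCl = 71.01/1 = 71.01
Smallest n/ν is NaCl → limiting reagent.
theoretical n(AgCl) = (1/1) × 71.01 = 71.01 mol → 10180 g
% yield = 4610 / 10180 × 100 = 45.28 %

45.3 %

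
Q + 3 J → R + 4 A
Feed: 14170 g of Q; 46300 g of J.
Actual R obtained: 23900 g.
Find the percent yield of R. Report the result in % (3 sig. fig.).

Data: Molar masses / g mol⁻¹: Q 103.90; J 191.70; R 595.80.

n(Q) = 14170 / 103.90 = 136.4 mol
n(J) = 46300 / 191.70 = 241.5 mol
n/ν → Q: 136.4, J: 80.50; J is limiting.
theoretical n(R) = (1/3) × 241.5 = 80.50 mol → 47960 g
% yield = 23900 / 47960 × 100 = 49.83 %

49.8 %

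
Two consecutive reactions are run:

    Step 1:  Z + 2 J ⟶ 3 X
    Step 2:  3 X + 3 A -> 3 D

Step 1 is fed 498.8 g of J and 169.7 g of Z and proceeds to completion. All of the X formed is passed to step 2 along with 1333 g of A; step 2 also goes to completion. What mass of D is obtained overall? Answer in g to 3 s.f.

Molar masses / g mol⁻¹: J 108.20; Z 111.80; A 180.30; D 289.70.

1320 g

Step 1:
n(J) = 498.8 / 108.20 = 4.610 mol
n(Z) = 169.7 / 111.80 = 1.518 mol
n/ν for J = 4.610/2 = 2.305
n/ν for Z = 1.518/1 = 1.518
Smallest n/ν is Z → limiting reagent.
n(X) produced = (3/1) × 1.518 = 4.554 mol
Step 2:
n(X) available = 4.554 mol
n(A) = 1333 / 180.30 = 7.393 mol
n/ν for X = 4.554/3 = 1.518
n/ν for A = 7.393/3 = 2.464
Smallest n/ν is X → limiting reagent.
n(D) = (3/3) × 4.554 = 4.554 mol
mass = 4.554 × 289.70 = 1319 g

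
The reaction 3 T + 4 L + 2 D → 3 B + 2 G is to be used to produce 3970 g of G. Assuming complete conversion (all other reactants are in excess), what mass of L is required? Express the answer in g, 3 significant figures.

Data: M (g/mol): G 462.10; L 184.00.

n(G) = 3970 / 462.10 = 8.591 mol
n(L) = (4/2) × 8.591 = 17.18 mol
mass = 17.18 × 184.00 = 3161 g

3160 g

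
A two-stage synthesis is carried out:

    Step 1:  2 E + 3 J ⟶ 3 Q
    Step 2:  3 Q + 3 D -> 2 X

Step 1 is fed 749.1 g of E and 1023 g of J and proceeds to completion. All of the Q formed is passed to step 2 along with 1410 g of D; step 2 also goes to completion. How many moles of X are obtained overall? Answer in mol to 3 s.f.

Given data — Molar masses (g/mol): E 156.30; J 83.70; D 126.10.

Step 1:
n(E) = 749.1 / 156.30 = 4.793 mol
n(J) = 1023 / 83.70 = 12.22 mol
n/ν for E = 4.793/2 = 2.397
n/ν for J = 12.22/3 = 4.073
Smallest n/ν is E → limiting reagent.
n(Q) produced = (3/2) × 4.793 = 7.190 mol
Step 2:
n(Q) available = 7.190 mol
n(D) = 1410 / 126.10 = 11.18 mol
n/ν for Q = 7.190/3 = 2.397
n/ν for D = 11.18/3 = 3.727
Smallest n/ν is Q → limiting reagent.
n(X) = (2/3) × 7.190 = 4.793 mol

4.79 mol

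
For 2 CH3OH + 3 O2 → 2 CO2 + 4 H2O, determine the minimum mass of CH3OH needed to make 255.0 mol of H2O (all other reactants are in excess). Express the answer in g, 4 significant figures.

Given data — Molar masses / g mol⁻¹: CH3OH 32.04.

4085 g

n(H2O) = 255.0 mol
n(CH3OH) = (2/4) × 255.0 = 127.5 mol
mass = 127.5 × 32.04 = 4085 g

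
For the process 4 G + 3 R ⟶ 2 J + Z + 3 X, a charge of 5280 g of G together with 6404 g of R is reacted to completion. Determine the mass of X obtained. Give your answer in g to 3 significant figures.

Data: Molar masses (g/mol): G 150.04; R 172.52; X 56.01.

n(G) = 5280 / 150.04 = 35.19 mol
n(R) = 6404 / 172.52 = 37.12 mol
n/ν for G = 35.19/4 = 8.798
n/ν for R = 37.12/3 = 12.37
Smallest n/ν is G → limiting reagent.
n(X) = (3/4) × 35.19 = 26.39 mol
mass = 26.39 × 56.01 = 1478 g

1480 g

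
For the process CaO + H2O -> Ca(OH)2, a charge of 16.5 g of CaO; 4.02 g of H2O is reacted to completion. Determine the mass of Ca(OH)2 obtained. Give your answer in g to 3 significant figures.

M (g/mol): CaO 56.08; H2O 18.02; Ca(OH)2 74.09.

n(CaO) = 16.50 / 56.08 = 0.2942 mol
n(H2O) = 4.020 / 18.02 = 0.2231 mol
n/ν for CaO = 0.2942/1 = 0.2942
n/ν for H2O = 0.2231/1 = 0.2231
Smallest n/ν is H2O → limiting reagent.
n(Ca(OH)2) = (1/1) × 0.2231 = 0.2231 mol
mass = 0.2231 × 74.09 = 16.53 g

16.5 g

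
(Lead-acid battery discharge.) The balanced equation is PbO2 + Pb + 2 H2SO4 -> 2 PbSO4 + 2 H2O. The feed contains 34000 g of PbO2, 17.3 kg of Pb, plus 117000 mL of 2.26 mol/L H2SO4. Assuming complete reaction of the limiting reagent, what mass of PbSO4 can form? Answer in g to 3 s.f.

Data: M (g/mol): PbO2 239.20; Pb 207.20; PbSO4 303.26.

50600 g

n(PbO2) = 34000 / 239.20 = 142.1 mol
n(Pb) = 17.30×1000 / 207.20 = 83.49 mol
n(H2SO4) = 2.26 × 117000/1000 = 264.4 mol
n/ν for PbO2 = 142.1/1 = 142.1
n/ν for Pb = 83.49/1 = 83.49
n/ν for H2SO4 = 264.4/2 = 132.2
Smallest n/ν is Pb → limiting reagent.
n(PbSO4) = (2/1) × 83.49 = 167.0 mol
mass = 167.0 × 303.26 = 50640 g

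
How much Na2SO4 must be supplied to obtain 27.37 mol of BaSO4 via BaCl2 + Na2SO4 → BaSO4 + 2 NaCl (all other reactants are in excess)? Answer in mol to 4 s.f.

27.37 mol

n(BaSO4) = 27.37 mol
n(Na2SO4) = (1/1) × 27.37 = 27.37 mol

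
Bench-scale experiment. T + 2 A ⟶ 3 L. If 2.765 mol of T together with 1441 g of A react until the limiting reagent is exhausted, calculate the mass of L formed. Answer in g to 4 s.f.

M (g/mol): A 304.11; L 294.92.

2096 g

n(T) = 2.765 mol
n(A) = 1441 / 304.11 = 4.738 mol
n/ν → T: 2.765, A: 2.369; A is limiting.
n(L) = (3/2) × 4.738 = 7.107 mol
mass = 7.107 × 294.92 = 2096 g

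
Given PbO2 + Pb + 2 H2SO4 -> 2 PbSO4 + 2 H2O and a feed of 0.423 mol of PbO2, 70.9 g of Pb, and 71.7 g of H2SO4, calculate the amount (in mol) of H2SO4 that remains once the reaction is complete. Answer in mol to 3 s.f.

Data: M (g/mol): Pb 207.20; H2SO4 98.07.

n(PbO2) = 0.4230 mol
n(Pb) = 70.90 / 207.20 = 0.3422 mol
n(H2SO4) = 71.70 / 98.07 = 0.7311 mol
n/ν for PbO2 = 0.4230/1 = 0.4230
n/ν for Pb = 0.3422/1 = 0.3422
n/ν for H2SO4 = 0.7311/2 = 0.3656
Smallest n/ν is Pb → limiting reagent.
H2SO4 consumed = (2/1) × 0.3422 = 0.6844 mol
H2SO4 remaining = 0.7311 − 0.6844 = 0.04670 mol

0.0467 mol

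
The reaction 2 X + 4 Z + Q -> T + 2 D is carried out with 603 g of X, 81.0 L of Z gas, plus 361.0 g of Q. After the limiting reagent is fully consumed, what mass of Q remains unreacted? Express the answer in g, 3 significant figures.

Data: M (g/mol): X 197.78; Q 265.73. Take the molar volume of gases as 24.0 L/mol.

n(X) = 603.0 / 197.78 = 3.049 mol
n(Z) = 81.00 / 24.0 = 3.375 mol
n(Q) = 361.0 / 265.73 = 1.359 mol
n/ν for X = 3.049/2 = 1.525
n/ν for Z = 3.375/4 = 0.8438
n/ν for Q = 1.359/1 = 1.359
Smallest n/ν is Z → limiting reagent.
Q consumed = (1/4) × 3.375 = 0.8438 mol
Q remaining = 1.359 − 0.8438 = 0.5152 mol
mass = 0.5152 × 265.73 = 136.9 g

137 g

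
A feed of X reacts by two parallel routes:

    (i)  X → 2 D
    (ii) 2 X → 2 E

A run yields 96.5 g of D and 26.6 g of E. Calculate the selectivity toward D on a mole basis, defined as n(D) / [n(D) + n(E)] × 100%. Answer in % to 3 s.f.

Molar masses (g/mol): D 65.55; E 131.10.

n(D) = 96.5 / 65.55 = 1.472 mol
n(E) = 26.6 / 131.10 = 0.2029 mol
selectivity = 1.472/(1.472+0.2029) × 100 = 87.89 %

87.9 %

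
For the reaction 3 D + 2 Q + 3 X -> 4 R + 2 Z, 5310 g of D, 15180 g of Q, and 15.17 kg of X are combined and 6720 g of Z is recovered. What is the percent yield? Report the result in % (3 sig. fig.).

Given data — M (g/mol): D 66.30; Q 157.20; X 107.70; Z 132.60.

n(D) = 5310 / 66.30 = 80.09 mol
n(Q) = 15180 / 157.20 = 96.56 mol
n(X) = 15.17×1000 / 107.70 = 140.9 mol
n/ν for D = 80.09/3 = 26.70
n/ν for Q = 96.56/2 = 48.28
n/ν for X = 140.9/3 = 46.97
Smallest n/ν is D → limiting reagent.
theoretical n(Z) = (2/3) × 80.09 = 53.39 mol → 7080 g
% yield = 6720 / 7080 × 100 = 94.92 %

94.9 %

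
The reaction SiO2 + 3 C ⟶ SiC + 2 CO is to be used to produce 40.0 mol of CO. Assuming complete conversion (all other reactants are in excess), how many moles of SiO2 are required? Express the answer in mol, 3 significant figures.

n(CO) = 40.00 mol
n(SiO2) = (1/2) × 40.00 = 20.00 mol

20.0 mol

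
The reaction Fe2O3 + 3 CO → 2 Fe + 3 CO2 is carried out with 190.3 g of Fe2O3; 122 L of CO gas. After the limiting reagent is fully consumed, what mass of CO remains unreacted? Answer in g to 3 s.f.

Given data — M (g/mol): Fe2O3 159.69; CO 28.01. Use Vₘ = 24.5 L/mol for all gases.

39.3 g

n(Fe2O3) = 190.3 / 159.69 = 1.192 mol
n(CO) = 122.0 / 24.5 = 4.980 mol
n/ν for Fe2O3 = 1.192/1 = 1.192
n/ν for CO = 4.980/3 = 1.660
Smallest n/ν is Fe2O3 → limiting reagent.
CO consumed = (3/1) × 1.192 = 3.576 mol
CO remaining = 4.980 − 3.576 = 1.404 mol
mass = 1.404 × 28.01 = 39.33 g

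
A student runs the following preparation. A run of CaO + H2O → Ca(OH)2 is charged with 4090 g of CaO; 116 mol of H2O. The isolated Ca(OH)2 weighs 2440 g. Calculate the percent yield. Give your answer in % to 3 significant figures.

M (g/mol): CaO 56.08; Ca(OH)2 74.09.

45.2 %

n(CaO) = 4090 / 56.08 = 72.93 mol
n(H2O) = 116.0 mol
n/ν for CaO = 72.93/1 = 72.93
n/ν for H2O = 116.0/1 = 116.0
Smallest n/ν is CaO → limiting reagent.
theoretical n(Ca(OH)2) = (1/1) × 72.93 = 72.93 mol → 5403 g
% yield = 2440 / 5403 × 100 = 45.16 %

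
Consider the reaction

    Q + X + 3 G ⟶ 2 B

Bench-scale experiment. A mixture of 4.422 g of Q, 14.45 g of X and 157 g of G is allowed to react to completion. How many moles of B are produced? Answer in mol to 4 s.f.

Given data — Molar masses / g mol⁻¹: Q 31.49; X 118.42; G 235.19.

0.2440 mol

n(Q) = 4.422 / 31.49 = 0.1404 mol
n(X) = 14.45 / 118.42 = 0.1220 mol
n(G) = 157.0 / 235.19 = 0.6675 mol
n/ν for Q = 0.1404/1 = 0.1404
n/ν for X = 0.1220/1 = 0.1220
n/ν for G = 0.6675/3 = 0.2225
Smallest n/ν is X → limiting reagent.
n(B) = (2/1) × 0.1220 = 0.2440 mol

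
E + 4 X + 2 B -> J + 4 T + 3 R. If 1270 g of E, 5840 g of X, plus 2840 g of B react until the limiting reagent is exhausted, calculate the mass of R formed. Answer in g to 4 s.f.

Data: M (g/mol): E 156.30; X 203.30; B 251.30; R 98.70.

1673 g

n(E) = 1270 / 156.30 = 8.125 mol
n(X) = 5840 / 203.30 = 28.73 mol
n(B) = 2840 / 251.30 = 11.30 mol
n/ν for E = 8.125/1 = 8.125
n/ν for X = 28.73/4 = 7.183
n/ν for B = 11.30/2 = 5.650
Smallest n/ν is B → limiting reagent.
n(R) = (3/2) × 11.30 = 16.95 mol
mass = 16.95 × 98.70 = 1673 g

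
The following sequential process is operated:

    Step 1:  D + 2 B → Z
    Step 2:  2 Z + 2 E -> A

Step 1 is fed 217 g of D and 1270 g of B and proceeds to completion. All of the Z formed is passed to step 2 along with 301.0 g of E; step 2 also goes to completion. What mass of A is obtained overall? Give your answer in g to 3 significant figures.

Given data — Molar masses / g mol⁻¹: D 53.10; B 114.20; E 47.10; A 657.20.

Step 1:
n(D) = 217.0 / 53.10 = 4.087 mol
n(B) = 1270 / 114.20 = 11.12 mol
n/ν for D = 4.087/1 = 4.087
n/ν for B = 11.12/2 = 5.560
Smallest n/ν is D → limiting reagent.
n(Z) produced = (1/1) × 4.087 = 4.087 mol
Step 2:
n(Z) available = 4.087 mol
n(E) = 301.0 / 47.10 = 6.391 mol
n/ν for Z = 4.087/2 = 2.044
n/ν for E = 6.391/2 = 3.196
Smallest n/ν is Z → limiting reagent.
n(A) = (1/2) × 4.087 = 2.044 mol
mass = 2.044 × 657.20 = 1343 g

1340 g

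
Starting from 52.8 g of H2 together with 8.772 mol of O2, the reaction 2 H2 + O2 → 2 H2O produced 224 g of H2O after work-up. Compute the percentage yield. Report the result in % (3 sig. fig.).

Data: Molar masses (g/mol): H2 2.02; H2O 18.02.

70.9 %

n(H2) = 52.80 / 2.02 = 26.14 mol
n(O2) = 8.772 mol
n/ν for H2 = 26.14/2 = 13.07
n/ν for O2 = 8.772/1 = 8.772
Smallest n/ν is O2 → limiting reagent.
theoretical n(H2O) = (2/1) × 8.772 = 17.54 mol → 316.1 g
% yield = 224 / 316.1 × 100 = 70.86 %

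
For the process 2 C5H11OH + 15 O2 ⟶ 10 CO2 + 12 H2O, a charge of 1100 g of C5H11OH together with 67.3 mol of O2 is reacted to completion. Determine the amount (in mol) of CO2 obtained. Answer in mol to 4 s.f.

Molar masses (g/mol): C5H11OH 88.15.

n(C5H11OH) = 1100 / 88.15 = 12.48 mol
n(O2) = 67.30 mol
n/ν → C5H11OH: 6.240, O2: 4.487; O2 is limiting.
n(CO2) = (10/15) × 67.30 = 44.87 mol

44.87 mol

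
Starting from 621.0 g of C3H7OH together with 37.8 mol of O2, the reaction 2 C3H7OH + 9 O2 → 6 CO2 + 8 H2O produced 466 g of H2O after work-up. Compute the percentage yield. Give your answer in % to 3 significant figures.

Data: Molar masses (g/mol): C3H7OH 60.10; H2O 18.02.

n(C3H7OH) = 621.0 / 60.10 = 10.33 mol
n(O2) = 37.80 mol
n/ν → C3H7OH: 5.165, O2: 4.200; O2 is limiting.
theoretical n(H2O) = (8/9) × 37.80 = 33.60 mol → 605.5 g
% yield = 466 / 605.5 × 100 = 76.96 %

77.0 %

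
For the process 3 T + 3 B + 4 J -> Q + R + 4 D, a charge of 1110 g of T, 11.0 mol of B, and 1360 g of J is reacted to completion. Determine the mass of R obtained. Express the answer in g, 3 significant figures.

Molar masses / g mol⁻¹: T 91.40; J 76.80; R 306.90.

1130 g

n(T) = 1110 / 91.40 = 12.14 mol
n(B) = 11.00 mol
n(J) = 1360 / 76.80 = 17.71 mol
n/ν for T = 12.14/3 = 4.047
n/ν for B = 11.00/3 = 3.667
n/ν for J = 17.71/4 = 4.428
Smallest n/ν is B → limiting reagent.
n(R) = (1/3) × 11.00 = 3.667 mol
mass = 3.667 × 306.90 = 1125 g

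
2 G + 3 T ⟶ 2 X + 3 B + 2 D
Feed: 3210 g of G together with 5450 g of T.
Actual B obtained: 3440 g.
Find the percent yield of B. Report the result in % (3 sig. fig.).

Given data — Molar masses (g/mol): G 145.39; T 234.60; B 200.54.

n(G) = 3210 / 145.39 = 22.08 mol
n(T) = 5450 / 234.60 = 23.23 mol
n/ν → G: 11.04, T: 7.743; T is limiting.
theoretical n(B) = (3/3) × 23.23 = 23.23 mol → 4659 g
% yield = 3440 / 4659 × 100 = 73.84 %

73.8 %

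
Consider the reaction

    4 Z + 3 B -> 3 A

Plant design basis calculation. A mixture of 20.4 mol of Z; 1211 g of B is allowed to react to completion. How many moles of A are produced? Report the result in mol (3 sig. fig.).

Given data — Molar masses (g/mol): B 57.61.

15.3 mol

n(Z) = 20.40 mol
n(B) = 1211 / 57.61 = 21.02 mol
n/ν for Z = 20.40/4 = 5.100
n/ν for B = 21.02/3 = 7.007
Smallest n/ν is Z → limiting reagent.
n(A) = (3/4) × 20.40 = 15.30 mol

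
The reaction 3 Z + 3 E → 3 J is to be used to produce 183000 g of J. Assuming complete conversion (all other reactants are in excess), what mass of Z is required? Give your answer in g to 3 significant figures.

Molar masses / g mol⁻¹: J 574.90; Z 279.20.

88900 g

n(J) = 183000 / 574.90 = 318.3 mol
n(Z) = (3/3) × 318.3 = 318.3 mol
mass = 318.3 × 279.20 = 88870 g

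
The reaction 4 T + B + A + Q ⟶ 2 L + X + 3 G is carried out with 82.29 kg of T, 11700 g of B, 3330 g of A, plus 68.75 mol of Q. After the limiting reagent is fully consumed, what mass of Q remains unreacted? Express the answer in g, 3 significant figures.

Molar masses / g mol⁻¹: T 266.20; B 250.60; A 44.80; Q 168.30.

3710 g

n(T) = 82.29×1000 / 266.20 = 309.1 mol
n(B) = 11700 / 250.60 = 46.69 mol
n(A) = 3330 / 44.80 = 74.33 mol
n(Q) = 68.75 mol
n/ν for T = 309.1/4 = 77.28
n/ν for B = 46.69/1 = 46.69
n/ν for A = 74.33/1 = 74.33
n/ν for Q = 68.75/1 = 68.75
Smallest n/ν is B → limiting reagent.
Q consumed = (1/1) × 46.69 = 46.69 mol
Q remaining = 68.75 − 46.69 = 22.06 mol
mass = 22.06 × 168.30 = 3713 g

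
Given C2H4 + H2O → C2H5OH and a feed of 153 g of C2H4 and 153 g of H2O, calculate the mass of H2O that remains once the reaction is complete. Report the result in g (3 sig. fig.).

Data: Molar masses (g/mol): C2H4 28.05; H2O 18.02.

n(C2H4) = 153.0 / 28.05 = 5.455 mol
n(H2O) = 153.0 / 18.02 = 8.491 mol
n/ν → C2H4: 5.455, H2O: 8.491; C2H4 is limiting.
H2O consumed = (1/1) × 5.455 = 5.455 mol
H2O remaining = 8.491 − 5.455 = 3.036 mol
mass = 3.036 × 18.02 = 54.71 g

54.7 g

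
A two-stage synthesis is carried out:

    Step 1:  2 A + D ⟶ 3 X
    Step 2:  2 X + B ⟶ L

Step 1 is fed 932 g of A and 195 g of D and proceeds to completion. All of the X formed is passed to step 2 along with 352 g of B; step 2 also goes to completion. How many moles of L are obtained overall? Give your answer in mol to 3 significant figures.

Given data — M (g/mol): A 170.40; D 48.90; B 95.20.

3.70 mol

Step 1:
n(A) = 932.0 / 170.40 = 5.469 mol
n(D) = 195.0 / 48.90 = 3.988 mol
n/ν for A = 5.469/2 = 2.735
n/ν for D = 3.988/1 = 3.988
Smallest n/ν is A → limiting reagent.
n(X) produced = (3/2) × 5.469 = 8.204 mol
Step 2:
n(X) available = 8.204 mol
n(B) = 352.0 / 95.20 = 3.697 mol
n/ν for X = 8.204/2 = 4.102
n/ν for B = 3.697/1 = 3.697
Smallest n/ν is B → limiting reagent.
n(L) = (1/1) × 3.697 = 3.697 mol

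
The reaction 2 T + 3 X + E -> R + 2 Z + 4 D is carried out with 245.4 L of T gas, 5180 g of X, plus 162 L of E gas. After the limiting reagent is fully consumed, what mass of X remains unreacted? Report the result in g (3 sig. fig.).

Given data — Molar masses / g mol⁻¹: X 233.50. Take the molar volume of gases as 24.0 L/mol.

n(T) = 245.4 / 24.0 = 10.23 mol
n(X) = 5180 / 233.50 = 22.18 mol
n(E) = 162.0 / 24.0 = 6.750 mol
n/ν for T = 10.23/2 = 5.115
n/ν for X = 22.18/3 = 7.393
n/ν for E = 6.750/1 = 6.750
Smallest n/ν is T → limiting reagent.
X consumed = (3/2) × 10.23 = 15.35 mol
X remaining = 22.18 − 15.35 = 6.830 mol
mass = 6.830 × 233.50 = 1595 g

1600 g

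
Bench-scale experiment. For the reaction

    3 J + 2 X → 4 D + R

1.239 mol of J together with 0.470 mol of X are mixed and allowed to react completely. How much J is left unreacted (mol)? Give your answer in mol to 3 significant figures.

0.534 mol

n(J) = 1.239 mol
n(X) = 0.4700 mol
n/ν for J = 1.239/3 = 0.4130
n/ν for X = 0.4700/2 = 0.2350
Smallest n/ν is X → limiting reagent.
J consumed = (3/2) × 0.4700 = 0.7050 mol
J remaining = 1.239 − 0.7050 = 0.5340 mol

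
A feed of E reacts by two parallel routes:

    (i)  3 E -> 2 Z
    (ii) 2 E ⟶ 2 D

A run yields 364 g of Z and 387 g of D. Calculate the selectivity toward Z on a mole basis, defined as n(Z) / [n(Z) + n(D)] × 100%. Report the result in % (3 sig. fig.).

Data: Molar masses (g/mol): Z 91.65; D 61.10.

38.5 %

n(Z) = 364 / 91.65 = 3.972 mol
n(D) = 387 / 61.10 = 6.334 mol
selectivity = 3.972/(3.972+6.334) × 100 = 38.54 %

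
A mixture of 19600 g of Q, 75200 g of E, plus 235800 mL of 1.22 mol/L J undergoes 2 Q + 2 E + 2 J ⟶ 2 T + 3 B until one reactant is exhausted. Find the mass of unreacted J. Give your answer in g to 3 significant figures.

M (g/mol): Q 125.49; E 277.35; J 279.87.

n(Q) = 19600 / 125.49 = 156.2 mol
n(E) = 75200 / 277.35 = 271.1 mol
n(J) = 1.22 × 235800/1000 = 287.7 mol
n/ν for Q = 156.2/2 = 78.10
n/ν for E = 271.1/2 = 135.6
n/ν for J = 287.7/2 = 143.9
Smallest n/ν is Q → limiting reagent.
J consumed = (2/2) × 156.2 = 156.2 mol
J remaining = 287.7 − 156.2 = 131.5 mol
mass = 131.5 × 279.87 = 36800 g

36800 g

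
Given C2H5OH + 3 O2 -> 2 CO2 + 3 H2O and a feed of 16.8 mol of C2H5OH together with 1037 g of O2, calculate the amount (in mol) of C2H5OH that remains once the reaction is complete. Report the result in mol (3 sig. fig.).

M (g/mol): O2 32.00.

6.00 mol

n(C2H5OH) = 16.80 mol
n(O2) = 1037 / 32.00 = 32.41 mol
n/ν for C2H5OH = 16.80/1 = 16.80
n/ν for O2 = 32.41/3 = 10.80
Smallest n/ν is O2 → limiting reagent.
C2H5OH consumed = (1/3) × 32.41 = 10.80 mol
C2H5OH remaining = 16.80 − 10.80 = 6.000 mol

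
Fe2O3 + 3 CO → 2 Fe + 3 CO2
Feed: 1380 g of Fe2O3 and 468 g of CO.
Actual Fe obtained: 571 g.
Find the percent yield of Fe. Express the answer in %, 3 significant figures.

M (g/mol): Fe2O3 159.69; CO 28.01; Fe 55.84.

91.8 %

n(Fe2O3) = 1380 / 159.69 = 8.642 mol
n(CO) = 468.0 / 28.01 = 16.71 mol
n/ν for Fe2O3 = 8.642/1 = 8.642
n/ν for CO = 16.71/3 = 5.570
Smallest n/ν is CO → limiting reagent.
theoretical n(Fe) = (2/3) × 16.71 = 11.14 mol → 622.1 g
% yield = 571 / 622.1 × 100 = 91.79 %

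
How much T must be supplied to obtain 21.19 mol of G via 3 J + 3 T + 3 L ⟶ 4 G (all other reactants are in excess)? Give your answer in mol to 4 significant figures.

n(G) = 21.19 mol
n(T) = (3/4) × 21.19 = 15.89 mol

15.89 mol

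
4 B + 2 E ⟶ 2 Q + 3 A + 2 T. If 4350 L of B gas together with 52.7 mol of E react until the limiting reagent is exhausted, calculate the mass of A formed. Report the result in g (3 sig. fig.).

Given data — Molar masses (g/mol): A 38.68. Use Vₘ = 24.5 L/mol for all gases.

3060 g

n(B) = 4350 / 24.5 = 177.6 mol
n(E) = 52.70 mol
n/ν for B = 177.6/4 = 44.40
n/ν for E = 52.70/2 = 26.35
Smallest n/ν is E → limiting reagent.
n(A) = (3/2) × 52.70 = 79.05 mol
mass = 79.05 × 38.68 = 3058 g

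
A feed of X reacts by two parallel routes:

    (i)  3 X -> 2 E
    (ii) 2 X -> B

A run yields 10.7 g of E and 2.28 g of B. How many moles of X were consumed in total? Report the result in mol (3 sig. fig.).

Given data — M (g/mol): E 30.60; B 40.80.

0.636 mol

n(E) = 10.7 / 30.60 = 0.3497 mol
n(B) = 2.28 / 40.80 = 0.05588 mol
n(X) via (i) = (3/2)×0.3497 = 0.5246 mol
n(X) via (ii) = (2/1)×0.05588 = 0.1118 mol
total n(X) = 0.5246 + 0.1118 = 0.6364 mol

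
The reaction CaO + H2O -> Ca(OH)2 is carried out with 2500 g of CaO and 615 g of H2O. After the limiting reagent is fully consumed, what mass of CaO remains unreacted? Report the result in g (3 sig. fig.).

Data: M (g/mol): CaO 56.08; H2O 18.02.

586 g

n(CaO) = 2500 / 56.08 = 44.58 mol
n(H2O) = 615.0 / 18.02 = 34.13 mol
n/ν → CaO: 44.58, H2O: 34.13; H2O is limiting.
CaO consumed = (1/1) × 34.13 = 34.13 mol
CaO remaining = 44.58 − 34.13 = 10.45 mol
mass = 10.45 × 56.08 = 586.0 g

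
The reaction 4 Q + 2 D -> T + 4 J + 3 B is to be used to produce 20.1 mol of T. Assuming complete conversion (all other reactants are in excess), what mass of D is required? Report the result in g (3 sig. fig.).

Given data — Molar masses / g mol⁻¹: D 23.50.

n(T) = 20.10 mol
n(D) = (2/1) × 20.10 = 40.20 mol
mass = 40.20 × 23.50 = 944.7 g

945 g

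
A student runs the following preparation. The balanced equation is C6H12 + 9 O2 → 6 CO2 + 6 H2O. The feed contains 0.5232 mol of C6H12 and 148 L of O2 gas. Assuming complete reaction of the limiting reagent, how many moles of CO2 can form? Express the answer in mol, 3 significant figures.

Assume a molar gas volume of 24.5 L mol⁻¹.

n(C6H12) = 0.5232 mol
n(O2) = 148.0 / 24.5 = 6.041 mol
n/ν for C6H12 = 0.5232/1 = 0.5232
n/ν for O2 = 6.041/9 = 0.6712
Smallest n/ν is C6H12 → limiting reagent.
n(CO2) = (6/1) × 0.5232 = 3.139 mol

3.14 mol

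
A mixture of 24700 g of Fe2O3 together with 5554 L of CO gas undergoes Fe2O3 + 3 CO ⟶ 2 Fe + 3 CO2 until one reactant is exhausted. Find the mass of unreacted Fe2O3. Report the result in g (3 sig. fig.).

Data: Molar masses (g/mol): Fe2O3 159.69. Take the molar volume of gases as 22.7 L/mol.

11700 g

n(Fe2O3) = 24700 / 159.69 = 154.7 mol
n(CO) = 5554 / 22.7 = 244.7 mol
n/ν for Fe2O3 = 154.7/1 = 154.7
n/ν for CO = 244.7/3 = 81.57
Smallest n/ν is CO → limiting reagent.
Fe2O3 consumed = (1/3) × 244.7 = 81.57 mol
Fe2O3 remaining = 154.7 − 81.57 = 73.13 mol
mass = 73.13 × 159.69 = 11680 g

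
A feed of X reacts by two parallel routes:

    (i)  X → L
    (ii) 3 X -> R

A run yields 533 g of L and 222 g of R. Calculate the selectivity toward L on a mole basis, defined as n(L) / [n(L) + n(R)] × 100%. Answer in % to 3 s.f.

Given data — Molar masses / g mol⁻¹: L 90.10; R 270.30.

87.8 %

n(L) = 533 / 90.10 = 5.916 mol
n(R) = 222 / 270.30 = 0.8213 mol
selectivity = 5.916/(5.916+0.8213) × 100 = 87.81 %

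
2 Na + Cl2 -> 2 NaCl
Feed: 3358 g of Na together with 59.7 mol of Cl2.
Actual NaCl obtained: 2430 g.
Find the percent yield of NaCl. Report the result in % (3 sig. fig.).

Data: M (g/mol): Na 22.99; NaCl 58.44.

n(Na) = 3358 / 22.99 = 146.1 mol
n(Cl2) = 59.70 mol
n/ν → Na: 73.05, Cl2: 59.70; Cl2 is limiting.
theoretical n(NaCl) = (2/1) × 59.70 = 119.4 mol → 6978 g
% yield = 2430 / 6978 × 100 = 34.82 %

34.8 %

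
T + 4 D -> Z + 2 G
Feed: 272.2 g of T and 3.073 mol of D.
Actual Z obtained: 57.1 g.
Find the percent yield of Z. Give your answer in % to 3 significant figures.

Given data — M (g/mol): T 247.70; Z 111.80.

n(T) = 272.2 / 247.70 = 1.099 mol
n(D) = 3.073 mol
n/ν for T = 1.099/1 = 1.099
n/ν for D = 3.073/4 = 0.7683
Smallest n/ν is D → limiting reagent.
theoretical n(Z) = (1/4) × 3.073 = 0.7683 mol → 85.90 g
% yield = 57.1 / 85.90 × 100 = 66.47 %

66.5 %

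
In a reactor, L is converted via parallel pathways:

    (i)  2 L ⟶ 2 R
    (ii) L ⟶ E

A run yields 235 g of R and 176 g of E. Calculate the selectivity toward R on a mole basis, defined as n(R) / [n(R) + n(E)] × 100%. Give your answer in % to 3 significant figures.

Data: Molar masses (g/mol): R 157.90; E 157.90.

n(R) = 235 / 157.90 = 1.488 mol
n(E) = 176 / 157.90 = 1.115 mol
selectivity = 1.488/(1.488+1.115) × 100 = 57.16 %

57.2 %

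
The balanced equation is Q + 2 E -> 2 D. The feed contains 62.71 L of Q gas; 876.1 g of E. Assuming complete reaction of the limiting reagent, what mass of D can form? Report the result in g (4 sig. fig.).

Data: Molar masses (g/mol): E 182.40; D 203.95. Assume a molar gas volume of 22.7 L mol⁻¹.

n(Q) = 62.71 / 22.7 = 2.763 mol
n(E) = 876.1 / 182.40 = 4.803 mol
n/ν → Q: 2.763, E: 2.402; E is limiting.
n(D) = (2/2) × 4.803 = 4.803 mol
mass = 4.803 × 203.95 = 979.6 g

979.6 g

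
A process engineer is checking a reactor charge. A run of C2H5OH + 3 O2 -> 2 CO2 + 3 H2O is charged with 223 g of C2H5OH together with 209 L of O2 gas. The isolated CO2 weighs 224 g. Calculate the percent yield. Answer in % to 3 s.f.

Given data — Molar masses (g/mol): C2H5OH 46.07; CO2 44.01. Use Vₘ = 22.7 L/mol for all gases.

82.9 %

n(C2H5OH) = 223.0 / 46.07 = 4.840 mol
n(O2) = 209.0 / 22.7 = 9.207 mol
n/ν → C2H5OH: 4.840, O2: 3.069; O2 is limiting.
theoretical n(CO2) = (2/3) × 9.207 = 6.138 mol → 270.1 g
% yield = 224 / 270.1 × 100 = 82.93 %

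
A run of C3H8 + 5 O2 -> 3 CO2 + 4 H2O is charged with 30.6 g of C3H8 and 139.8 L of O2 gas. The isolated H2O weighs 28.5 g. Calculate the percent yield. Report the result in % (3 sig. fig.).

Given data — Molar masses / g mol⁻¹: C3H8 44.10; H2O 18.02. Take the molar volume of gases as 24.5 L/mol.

n(C3H8) = 30.60 / 44.10 = 0.6939 mol
n(O2) = 139.8 / 24.5 = 5.706 mol
n/ν for C3H8 = 0.6939/1 = 0.6939
n/ν for O2 = 5.706/5 = 1.141
Smallest n/ν is C3H8 → limiting reagent.
theoretical n(H2O) = (4/1) × 0.6939 = 2.776 mol → 50.02 g
% yield = 28.5 / 50.02 × 100 = 56.98 %

57.0 %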